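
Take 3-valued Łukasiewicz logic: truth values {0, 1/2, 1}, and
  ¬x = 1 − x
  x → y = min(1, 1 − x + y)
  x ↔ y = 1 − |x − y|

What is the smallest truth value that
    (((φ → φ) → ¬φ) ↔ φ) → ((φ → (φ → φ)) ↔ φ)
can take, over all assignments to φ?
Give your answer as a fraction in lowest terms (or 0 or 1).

Take φ = 1/2:
φ → φ = 1/2 → 1/2 = 1
¬φ = ¬1/2 = 1/2
(φ → φ) → ¬φ = 1 → 1/2 = 1/2
((φ → φ) → ¬φ) ↔ φ = 1/2 ↔ 1/2 = 1
φ → φ = 1/2 → 1/2 = 1
φ → (φ → φ) = 1/2 → 1 = 1
(φ → (φ → φ)) ↔ φ = 1 ↔ 1/2 = 1/2
(((φ → φ) → ¬φ) ↔ φ) → ((φ → (φ → φ)) ↔ φ) = 1 → 1/2 = 1/2
No assignment yields a value below 1/2, so this is the minimum.

1/2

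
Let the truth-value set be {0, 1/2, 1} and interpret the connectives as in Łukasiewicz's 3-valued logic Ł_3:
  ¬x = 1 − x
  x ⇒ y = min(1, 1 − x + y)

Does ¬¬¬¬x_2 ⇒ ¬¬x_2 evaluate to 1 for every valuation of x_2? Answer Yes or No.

Yes

x_2 = 0 ↦ 1
x_2 = 1/2 ↦ 1
x_2 = 1 ↦ 1
Every assignment gives a value ≥ 1.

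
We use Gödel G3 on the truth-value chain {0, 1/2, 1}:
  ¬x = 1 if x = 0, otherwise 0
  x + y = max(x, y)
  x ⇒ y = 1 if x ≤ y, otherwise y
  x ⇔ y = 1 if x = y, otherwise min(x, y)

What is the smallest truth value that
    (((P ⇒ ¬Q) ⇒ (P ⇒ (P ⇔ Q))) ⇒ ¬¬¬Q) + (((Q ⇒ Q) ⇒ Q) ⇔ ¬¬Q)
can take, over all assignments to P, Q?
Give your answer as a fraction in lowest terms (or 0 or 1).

1/2

Take P = 0, Q = 1/2:
¬Q = ¬1/2 = 0
P ⇒ ¬Q = 0 ⇒ 0 = 1
P ⇔ Q = 0 ⇔ 1/2 = 0
P ⇒ (P ⇔ Q) = 0 ⇒ 0 = 1
(P ⇒ ¬Q) ⇒ (P ⇒ (P ⇔ Q)) = 1 ⇒ 1 = 1
¬Q = ¬1/2 = 0
¬¬Q = ¬0 = 1
¬¬¬Q = ¬1 = 0
((P ⇒ ¬Q) ⇒ (P ⇒ (P ⇔ Q))) ⇒ ¬¬¬Q = 1 ⇒ 0 = 0
Q ⇒ Q = 1/2 ⇒ 1/2 = 1
(Q ⇒ Q) ⇒ Q = 1 ⇒ 1/2 = 1/2
¬Q = ¬1/2 = 0
¬¬Q = ¬0 = 1
((Q ⇒ Q) ⇒ Q) ⇔ ¬¬Q = 1/2 ⇔ 1 = 1/2
(((P ⇒ ¬Q) ⇒ (P ⇒ (P ⇔ Q))) ⇒ ¬¬¬Q) + (((Q ⇒ Q) ⇒ Q) ⇔ ¬¬Q) = 0 + 1/2 = 1/2
No assignment yields a value below 1/2, so this is the minimum.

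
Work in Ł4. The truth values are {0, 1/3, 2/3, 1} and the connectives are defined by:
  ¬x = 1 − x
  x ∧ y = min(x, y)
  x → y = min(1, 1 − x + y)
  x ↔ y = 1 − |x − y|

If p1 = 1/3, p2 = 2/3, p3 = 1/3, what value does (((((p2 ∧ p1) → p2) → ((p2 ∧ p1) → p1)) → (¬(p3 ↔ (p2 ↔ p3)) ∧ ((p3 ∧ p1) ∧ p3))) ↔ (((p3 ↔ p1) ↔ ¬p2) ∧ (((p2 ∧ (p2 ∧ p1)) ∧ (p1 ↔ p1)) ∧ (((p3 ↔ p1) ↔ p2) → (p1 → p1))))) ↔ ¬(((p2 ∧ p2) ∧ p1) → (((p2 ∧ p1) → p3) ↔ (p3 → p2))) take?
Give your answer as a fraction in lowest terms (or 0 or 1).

0

p2 ∧ p1 = 2/3 ∧ 1/3 = 1/3
(p2 ∧ p1) → p2 = 1/3 → 2/3 = 1
p2 ∧ p1 = 2/3 ∧ 1/3 = 1/3
(p2 ∧ p1) → p1 = 1/3 → 1/3 = 1
((p2 ∧ p1) → p2) → ((p2 ∧ p1) → p1) = 1 → 1 = 1
p2 ↔ p3 = 2/3 ↔ 1/3 = 2/3
p3 ↔ (p2 ↔ p3) = 1/3 ↔ 2/3 = 2/3
¬(p3 ↔ (p2 ↔ p3)) = ¬2/3 = 1/3
p3 ∧ p1 = 1/3 ∧ 1/3 = 1/3
(p3 ∧ p1) ∧ p3 = 1/3 ∧ 1/3 = 1/3
¬(p3 ↔ (p2 ↔ p3)) ∧ ((p3 ∧ p1) ∧ p3) = 1/3 ∧ 1/3 = 1/3
(((p2 ∧ p1) → p2) → ((p2 ∧ p1) → p1)) → (¬(p3 ↔ (p2 ↔ p3)) ∧ ((p3 ∧ p1) ∧ p3)) = 1 → 1/3 = 1/3
p3 ↔ p1 = 1/3 ↔ 1/3 = 1
¬p2 = ¬2/3 = 1/3
(p3 ↔ p1) ↔ ¬p2 = 1 ↔ 1/3 = 1/3
p2 ∧ p1 = 2/3 ∧ 1/3 = 1/3
p2 ∧ (p2 ∧ p1) = 2/3 ∧ 1/3 = 1/3
p1 ↔ p1 = 1/3 ↔ 1/3 = 1
(p2 ∧ (p2 ∧ p1)) ∧ (p1 ↔ p1) = 1/3 ∧ 1 = 1/3
p3 ↔ p1 = 1/3 ↔ 1/3 = 1
(p3 ↔ p1) ↔ p2 = 1 ↔ 2/3 = 2/3
p1 → p1 = 1/3 → 1/3 = 1
((p3 ↔ p1) ↔ p2) → (p1 → p1) = 2/3 → 1 = 1
((p2 ∧ (p2 ∧ p1)) ∧ (p1 ↔ p1)) ∧ (((p3 ↔ p1) ↔ p2) → (p1 → p1)) = 1/3 ∧ 1 = 1/3
((p3 ↔ p1) ↔ ¬p2) ∧ (((p2 ∧ (p2 ∧ p1)) ∧ (p1 ↔ p1)) ∧ (((p3 ↔ p1) ↔ p2) → (p1 → p1))) = 1/3 ∧ 1/3 = 1/3
((((p2 ∧ p1) → p2) → ((p2 ∧ p1) → p1)) → (¬(p3 ↔ (p2 ↔ p3)) ∧ ((p3 ∧ p1) ∧ p3))) ↔ (((p3 ↔ p1) ↔ ¬p2) ∧ (((p2 ∧ (p2 ∧ p1)) ∧ (p1 ↔ p1)) ∧ (((p3 ↔ p1) ↔ p2) → (p1 → p1)))) = 1/3 ↔ 1/3 = 1
p2 ∧ p2 = 2/3 ∧ 2/3 = 2/3
(p2 ∧ p2) ∧ p1 = 2/3 ∧ 1/3 = 1/3
p2 ∧ p1 = 2/3 ∧ 1/3 = 1/3
(p2 ∧ p1) → p3 = 1/3 → 1/3 = 1
p3 → p2 = 1/3 → 2/3 = 1
((p2 ∧ p1) → p3) ↔ (p3 → p2) = 1 ↔ 1 = 1
((p2 ∧ p2) ∧ p1) → (((p2 ∧ p1) → p3) ↔ (p3 → p2)) = 1/3 → 1 = 1
¬(((p2 ∧ p2) ∧ p1) → (((p2 ∧ p1) → p3) ↔ (p3 → p2))) = ¬1 = 0
(((((p2 ∧ p1) → p2) → ((p2 ∧ p1) → p1)) → (¬(p3 ↔ (p2 ↔ p3)) ∧ ((p3 ∧ p1) ∧ p3))) ↔ (((p3 ↔ p1) ↔ ¬p2) ∧ (((p2 ∧ (p2 ∧ p1)) ∧ (p1 ↔ p1)) ∧ (((p3 ↔ p1) ↔ p2) → (p1 → p1))))) ↔ ¬(((p2 ∧ p2) ∧ p1) → (((p2 ∧ p1) → p3) ↔ (p3 → p2))) = 1 ↔ 0 = 0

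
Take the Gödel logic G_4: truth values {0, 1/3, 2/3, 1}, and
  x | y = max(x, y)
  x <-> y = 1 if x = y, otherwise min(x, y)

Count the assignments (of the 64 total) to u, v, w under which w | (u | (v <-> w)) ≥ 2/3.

value 1: 37 assignments (counts)
value 2/3: 15 assignments (counts)
value 1/3: 9 assignments
value 0: 3 assignments
So 52 of the 64 assignments meet the threshold.

52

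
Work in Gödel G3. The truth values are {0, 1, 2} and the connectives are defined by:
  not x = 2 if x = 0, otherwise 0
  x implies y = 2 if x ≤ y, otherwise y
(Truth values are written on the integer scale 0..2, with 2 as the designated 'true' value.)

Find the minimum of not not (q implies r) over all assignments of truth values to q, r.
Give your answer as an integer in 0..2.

Take q = 1, r = 0:
q implies r = 1 implies 0 = 0
not (q implies r) = not 0 = 2
not not (q implies r) = not 2 = 0
No assignment yields a value below 0, so this is the minimum.

0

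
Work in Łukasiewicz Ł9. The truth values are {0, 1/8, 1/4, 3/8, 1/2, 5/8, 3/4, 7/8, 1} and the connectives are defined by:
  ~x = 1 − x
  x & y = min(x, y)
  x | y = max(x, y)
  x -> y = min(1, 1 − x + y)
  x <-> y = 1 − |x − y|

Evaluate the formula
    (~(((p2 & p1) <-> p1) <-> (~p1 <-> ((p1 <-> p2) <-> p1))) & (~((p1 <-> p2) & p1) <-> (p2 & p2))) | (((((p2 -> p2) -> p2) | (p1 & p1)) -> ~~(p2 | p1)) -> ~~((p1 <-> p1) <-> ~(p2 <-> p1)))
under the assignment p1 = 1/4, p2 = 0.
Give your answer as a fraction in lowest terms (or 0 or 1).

1/4

p2 & p1 = 0 & 1/4 = 0
(p2 & p1) <-> p1 = 0 <-> 1/4 = 3/4
~p1 = ~1/4 = 3/4
p1 <-> p2 = 1/4 <-> 0 = 3/4
(p1 <-> p2) <-> p1 = 3/4 <-> 1/4 = 1/2
~p1 <-> ((p1 <-> p2) <-> p1) = 3/4 <-> 1/2 = 3/4
((p2 & p1) <-> p1) <-> (~p1 <-> ((p1 <-> p2) <-> p1)) = 3/4 <-> 3/4 = 1
~(((p2 & p1) <-> p1) <-> (~p1 <-> ((p1 <-> p2) <-> p1))) = ~1 = 0
p1 <-> p2 = 1/4 <-> 0 = 3/4
(p1 <-> p2) & p1 = 3/4 & 1/4 = 1/4
~((p1 <-> p2) & p1) = ~1/4 = 3/4
p2 & p2 = 0 & 0 = 0
~((p1 <-> p2) & p1) <-> (p2 & p2) = 3/4 <-> 0 = 1/4
~(((p2 & p1) <-> p1) <-> (~p1 <-> ((p1 <-> p2) <-> p1))) & (~((p1 <-> p2) & p1) <-> (p2 & p2)) = 0 & 1/4 = 0
p2 -> p2 = 0 -> 0 = 1
(p2 -> p2) -> p2 = 1 -> 0 = 0
p1 & p1 = 1/4 & 1/4 = 1/4
((p2 -> p2) -> p2) | (p1 & p1) = 0 | 1/4 = 1/4
p2 | p1 = 0 | 1/4 = 1/4
~(p2 | p1) = ~1/4 = 3/4
~~(p2 | p1) = ~3/4 = 1/4
(((p2 -> p2) -> p2) | (p1 & p1)) -> ~~(p2 | p1) = 1/4 -> 1/4 = 1
p1 <-> p1 = 1/4 <-> 1/4 = 1
p2 <-> p1 = 0 <-> 1/4 = 3/4
~(p2 <-> p1) = ~3/4 = 1/4
(p1 <-> p1) <-> ~(p2 <-> p1) = 1 <-> 1/4 = 1/4
~((p1 <-> p1) <-> ~(p2 <-> p1)) = ~1/4 = 3/4
~~((p1 <-> p1) <-> ~(p2 <-> p1)) = ~3/4 = 1/4
((((p2 -> p2) -> p2) | (p1 & p1)) -> ~~(p2 | p1)) -> ~~((p1 <-> p1) <-> ~(p2 <-> p1)) = 1 -> 1/4 = 1/4
(~(((p2 & p1) <-> p1) <-> (~p1 <-> ((p1 <-> p2) <-> p1))) & (~((p1 <-> p2) & p1) <-> (p2 & p2))) | (((((p2 -> p2) -> p2) | (p1 & p1)) -> ~~(p2 | p1)) -> ~~((p1 <-> p1) <-> ~(p2 <-> p1))) = 0 | 1/4 = 1/4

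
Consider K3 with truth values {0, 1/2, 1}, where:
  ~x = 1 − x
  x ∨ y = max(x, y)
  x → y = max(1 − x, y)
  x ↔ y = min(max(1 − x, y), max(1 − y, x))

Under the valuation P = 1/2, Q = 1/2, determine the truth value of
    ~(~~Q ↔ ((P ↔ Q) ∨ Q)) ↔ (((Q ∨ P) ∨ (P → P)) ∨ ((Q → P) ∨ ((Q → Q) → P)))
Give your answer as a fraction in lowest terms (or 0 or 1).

1/2

~Q = ~1/2 = 1/2
~~Q = ~1/2 = 1/2
P ↔ Q = 1/2 ↔ 1/2 = 1/2
(P ↔ Q) ∨ Q = 1/2 ∨ 1/2 = 1/2
~~Q ↔ ((P ↔ Q) ∨ Q) = 1/2 ↔ 1/2 = 1/2
~(~~Q ↔ ((P ↔ Q) ∨ Q)) = ~1/2 = 1/2
Q ∨ P = 1/2 ∨ 1/2 = 1/2
P → P = 1/2 → 1/2 = 1/2
(Q ∨ P) ∨ (P → P) = 1/2 ∨ 1/2 = 1/2
Q → P = 1/2 → 1/2 = 1/2
Q → Q = 1/2 → 1/2 = 1/2
(Q → Q) → P = 1/2 → 1/2 = 1/2
(Q → P) ∨ ((Q → Q) → P) = 1/2 ∨ 1/2 = 1/2
((Q ∨ P) ∨ (P → P)) ∨ ((Q → P) ∨ ((Q → Q) → P)) = 1/2 ∨ 1/2 = 1/2
~(~~Q ↔ ((P ↔ Q) ∨ Q)) ↔ (((Q ∨ P) ∨ (P → P)) ∨ ((Q → P) ∨ ((Q → Q) → P))) = 1/2 ↔ 1/2 = 1/2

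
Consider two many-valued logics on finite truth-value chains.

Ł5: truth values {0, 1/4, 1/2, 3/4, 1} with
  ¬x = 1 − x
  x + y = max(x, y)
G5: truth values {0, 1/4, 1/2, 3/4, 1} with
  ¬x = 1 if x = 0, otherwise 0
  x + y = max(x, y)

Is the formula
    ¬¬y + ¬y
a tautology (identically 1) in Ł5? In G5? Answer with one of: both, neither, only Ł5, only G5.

only G5

In Ł5: at y = 1/4 the value is 3/4 — not a tautology.
In G5: every assignment gives 1 — tautology.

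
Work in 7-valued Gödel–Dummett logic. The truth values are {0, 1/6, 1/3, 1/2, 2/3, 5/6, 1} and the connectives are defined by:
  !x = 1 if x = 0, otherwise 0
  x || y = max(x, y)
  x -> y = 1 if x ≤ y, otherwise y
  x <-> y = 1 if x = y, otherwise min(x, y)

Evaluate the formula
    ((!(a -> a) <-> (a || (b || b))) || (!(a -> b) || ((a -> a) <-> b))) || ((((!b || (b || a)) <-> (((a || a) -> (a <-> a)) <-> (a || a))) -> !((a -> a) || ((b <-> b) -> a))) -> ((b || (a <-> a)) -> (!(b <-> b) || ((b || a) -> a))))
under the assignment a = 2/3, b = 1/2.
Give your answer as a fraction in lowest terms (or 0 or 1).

1

a -> a = 2/3 -> 2/3 = 1
!(a -> a) = !1 = 0
b || b = 1/2 || 1/2 = 1/2
a || (b || b) = 2/3 || 1/2 = 2/3
!(a -> a) <-> (a || (b || b)) = 0 <-> 2/3 = 0
a -> b = 2/3 -> 1/2 = 1/2
!(a -> b) = !1/2 = 0
a -> a = 2/3 -> 2/3 = 1
(a -> a) <-> b = 1 <-> 1/2 = 1/2
!(a -> b) || ((a -> a) <-> b) = 0 || 1/2 = 1/2
(!(a -> a) <-> (a || (b || b))) || (!(a -> b) || ((a -> a) <-> b)) = 0 || 1/2 = 1/2
!b = !1/2 = 0
b || a = 1/2 || 2/3 = 2/3
!b || (b || a) = 0 || 2/3 = 2/3
a || a = 2/3 || 2/3 = 2/3
a <-> a = 2/3 <-> 2/3 = 1
(a || a) -> (a <-> a) = 2/3 -> 1 = 1
a || a = 2/3 || 2/3 = 2/3
((a || a) -> (a <-> a)) <-> (a || a) = 1 <-> 2/3 = 2/3
(!b || (b || a)) <-> (((a || a) -> (a <-> a)) <-> (a || a)) = 2/3 <-> 2/3 = 1
a -> a = 2/3 -> 2/3 = 1
b <-> b = 1/2 <-> 1/2 = 1
(b <-> b) -> a = 1 -> 2/3 = 2/3
(a -> a) || ((b <-> b) -> a) = 1 || 2/3 = 1
!((a -> a) || ((b <-> b) -> a)) = !1 = 0
((!b || (b || a)) <-> (((a || a) -> (a <-> a)) <-> (a || a))) -> !((a -> a) || ((b <-> b) -> a)) = 1 -> 0 = 0
a <-> a = 2/3 <-> 2/3 = 1
b || (a <-> a) = 1/2 || 1 = 1
b <-> b = 1/2 <-> 1/2 = 1
!(b <-> b) = !1 = 0
b || a = 1/2 || 2/3 = 2/3
(b || a) -> a = 2/3 -> 2/3 = 1
!(b <-> b) || ((b || a) -> a) = 0 || 1 = 1
(b || (a <-> a)) -> (!(b <-> b) || ((b || a) -> a)) = 1 -> 1 = 1
(((!b || (b || a)) <-> (((a || a) -> (a <-> a)) <-> (a || a))) -> !((a -> a) || ((b <-> b) -> a))) -> ((b || (a <-> a)) -> (!(b <-> b) || ((b || a) -> a))) = 0 -> 1 = 1
((!(a -> a) <-> (a || (b || b))) || (!(a -> b) || ((a -> a) <-> b))) || ((((!b || (b || a)) <-> (((a || a) -> (a <-> a)) <-> (a || a))) -> !((a -> a) || ((b <-> b) -> a))) -> ((b || (a <-> a)) -> (!(b <-> b) || ((b || a) -> a)))) = 1/2 || 1 = 1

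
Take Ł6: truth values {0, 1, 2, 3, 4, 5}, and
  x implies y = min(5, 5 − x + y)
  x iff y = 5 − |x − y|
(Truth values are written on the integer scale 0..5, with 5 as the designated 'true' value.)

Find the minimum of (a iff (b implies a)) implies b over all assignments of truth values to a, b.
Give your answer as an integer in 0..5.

Take a = 5, b = 0:
b implies a = 0 implies 5 = 5
a iff (b implies a) = 5 iff 5 = 5
(a iff (b implies a)) implies b = 5 implies 0 = 0
No assignment yields a value below 0, so this is the minimum.

0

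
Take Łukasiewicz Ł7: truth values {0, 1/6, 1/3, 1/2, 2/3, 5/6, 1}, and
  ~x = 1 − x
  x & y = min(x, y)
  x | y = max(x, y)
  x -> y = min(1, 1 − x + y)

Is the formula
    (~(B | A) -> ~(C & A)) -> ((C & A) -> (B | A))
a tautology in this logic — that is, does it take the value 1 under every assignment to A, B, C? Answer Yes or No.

At A = 0, B = 1/6, C = 1/3, for instance:
B | A = 1/6 | 0 = 1/6
~(B | A) = ~1/6 = 5/6
C & A = 1/3 & 0 = 0
~(C & A) = ~0 = 1
~(B | A) -> ~(C & A) = 5/6 -> 1 = 1
(C & A) -> (B | A) = 0 -> 1/6 = 1
(~(B | A) -> ~(C & A)) -> ((C & A) -> (B | A)) = 1 -> 1 = 1
and checking the remaining 342 assignments likewise gives ≥ 1 in every case.

Yes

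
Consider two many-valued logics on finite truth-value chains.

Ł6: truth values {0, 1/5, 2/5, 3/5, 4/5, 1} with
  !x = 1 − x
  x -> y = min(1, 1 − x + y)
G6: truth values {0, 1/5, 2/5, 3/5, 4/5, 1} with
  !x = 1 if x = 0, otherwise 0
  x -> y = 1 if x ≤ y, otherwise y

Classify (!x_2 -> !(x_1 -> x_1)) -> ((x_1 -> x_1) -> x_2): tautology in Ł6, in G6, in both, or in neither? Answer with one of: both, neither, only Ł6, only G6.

In Ł6: every assignment gives 1 — tautology.
In G6: at x_1 = 0, x_2 = 1/5 the value is 1/5 — not a tautology.

only Ł6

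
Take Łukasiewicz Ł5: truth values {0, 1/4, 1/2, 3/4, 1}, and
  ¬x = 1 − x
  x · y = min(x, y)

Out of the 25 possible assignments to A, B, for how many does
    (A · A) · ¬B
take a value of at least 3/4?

value 1: 1 assignment (counts)
value 3/4: 3 assignments (counts)
value 1/2: 5 assignments
value 1/4: 7 assignments
value 0: 9 assignments
So 4 of the 25 assignments meet the threshold.

4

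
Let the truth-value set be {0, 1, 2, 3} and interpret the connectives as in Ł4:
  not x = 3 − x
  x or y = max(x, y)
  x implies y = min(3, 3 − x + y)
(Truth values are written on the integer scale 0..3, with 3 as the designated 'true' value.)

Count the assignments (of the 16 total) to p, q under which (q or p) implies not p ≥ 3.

7

p = 0, q = 0 ↦ 3  ≥
p = 0, q = 1 ↦ 3  ≥
p = 0, q = 2 ↦ 3  ≥
p = 0, q = 3 ↦ 3  ≥
p = 1, q = 0 ↦ 3  ≥
p = 1, q = 1 ↦ 3  ≥
p = 1, q = 2 ↦ 3  ≥
p = 1, q = 3 ↦ 2  <
p = 2, q = 0 ↦ 2  <
p = 2, q = 1 ↦ 2  <
p = 2, q = 2 ↦ 2  <
p = 2, q = 3 ↦ 1  <
p = 3, q = 0 ↦ 0  <
p = 3, q = 1 ↦ 0  <
p = 3, q = 2 ↦ 0  <
p = 3, q = 3 ↦ 0  <
So 7 of the 16 assignments meet the threshold.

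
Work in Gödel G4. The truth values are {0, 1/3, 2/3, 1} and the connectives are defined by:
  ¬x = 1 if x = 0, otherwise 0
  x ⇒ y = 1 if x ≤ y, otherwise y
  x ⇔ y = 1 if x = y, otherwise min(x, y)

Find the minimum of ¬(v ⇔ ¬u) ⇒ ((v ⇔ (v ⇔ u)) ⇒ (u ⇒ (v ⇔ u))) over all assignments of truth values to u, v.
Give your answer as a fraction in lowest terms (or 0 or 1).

1/3

Take u = 2/3, v = 1/3:
¬u = ¬2/3 = 0
v ⇔ ¬u = 1/3 ⇔ 0 = 0
¬(v ⇔ ¬u) = ¬0 = 1
v ⇔ u = 1/3 ⇔ 2/3 = 1/3
v ⇔ (v ⇔ u) = 1/3 ⇔ 1/3 = 1
v ⇔ u = 1/3 ⇔ 2/3 = 1/3
u ⇒ (v ⇔ u) = 2/3 ⇒ 1/3 = 1/3
(v ⇔ (v ⇔ u)) ⇒ (u ⇒ (v ⇔ u)) = 1 ⇒ 1/3 = 1/3
¬(v ⇔ ¬u) ⇒ ((v ⇔ (v ⇔ u)) ⇒ (u ⇒ (v ⇔ u))) = 1 ⇒ 1/3 = 1/3
No assignment yields a value below 1/3, so this is the minimum.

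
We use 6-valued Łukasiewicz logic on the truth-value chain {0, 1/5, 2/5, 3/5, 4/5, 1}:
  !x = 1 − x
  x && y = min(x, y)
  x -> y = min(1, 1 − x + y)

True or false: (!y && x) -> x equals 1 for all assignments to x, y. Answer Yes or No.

Yes

At x = 2/5, y = 1, for instance:
!y = !1 = 0
!y && x = 0 && 2/5 = 0
(!y && x) -> x = 0 -> 2/5 = 1
and checking the remaining 35 assignments likewise gives ≥ 1 in every case.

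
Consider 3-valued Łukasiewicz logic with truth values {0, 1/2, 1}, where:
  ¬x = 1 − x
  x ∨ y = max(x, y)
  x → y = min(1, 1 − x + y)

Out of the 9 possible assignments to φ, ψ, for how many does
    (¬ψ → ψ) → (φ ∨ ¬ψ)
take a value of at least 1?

φ = 0, ψ = 0 ↦ 1  ≥
φ = 0, ψ = 1/2 ↦ 1/2  <
φ = 0, ψ = 1 ↦ 0  <
φ = 1/2, ψ = 0 ↦ 1  ≥
φ = 1/2, ψ = 1/2 ↦ 1/2  <
φ = 1/2, ψ = 1 ↦ 1/2  <
φ = 1, ψ = 0 ↦ 1  ≥
φ = 1, ψ = 1/2 ↦ 1  ≥
φ = 1, ψ = 1 ↦ 1  ≥
So 5 of the 9 assignments meet the threshold.

5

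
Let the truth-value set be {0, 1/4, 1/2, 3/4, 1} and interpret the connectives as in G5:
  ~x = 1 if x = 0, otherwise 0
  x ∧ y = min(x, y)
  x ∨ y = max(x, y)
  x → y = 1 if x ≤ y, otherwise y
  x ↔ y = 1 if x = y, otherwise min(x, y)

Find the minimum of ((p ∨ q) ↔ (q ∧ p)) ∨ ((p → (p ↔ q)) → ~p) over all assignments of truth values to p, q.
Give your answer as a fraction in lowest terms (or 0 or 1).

Take p = 1/4, q = 1/2:
p ∨ q = 1/4 ∨ 1/2 = 1/2
q ∧ p = 1/2 ∧ 1/4 = 1/4
(p ∨ q) ↔ (q ∧ p) = 1/2 ↔ 1/4 = 1/4
p ↔ q = 1/4 ↔ 1/2 = 1/4
p → (p ↔ q) = 1/4 → 1/4 = 1
~p = ~1/4 = 0
(p → (p ↔ q)) → ~p = 1 → 0 = 0
((p ∨ q) ↔ (q ∧ p)) ∨ ((p → (p ↔ q)) → ~p) = 1/4 ∨ 0 = 1/4
No assignment yields a value below 1/4, so this is the minimum.

1/4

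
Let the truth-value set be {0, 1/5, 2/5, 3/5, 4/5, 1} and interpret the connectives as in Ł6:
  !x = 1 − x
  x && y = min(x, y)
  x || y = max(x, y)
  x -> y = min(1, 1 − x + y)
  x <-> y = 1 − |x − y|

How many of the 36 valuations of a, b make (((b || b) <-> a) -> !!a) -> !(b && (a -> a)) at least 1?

value 1: 12 assignments (counts)
value 4/5: 8 assignments
value 3/5: 2 assignments
value 2/5: 7 assignments
value 1/5: 1 assignment
value 0: 6 assignments
So 12 of the 36 assignments meet the threshold.

12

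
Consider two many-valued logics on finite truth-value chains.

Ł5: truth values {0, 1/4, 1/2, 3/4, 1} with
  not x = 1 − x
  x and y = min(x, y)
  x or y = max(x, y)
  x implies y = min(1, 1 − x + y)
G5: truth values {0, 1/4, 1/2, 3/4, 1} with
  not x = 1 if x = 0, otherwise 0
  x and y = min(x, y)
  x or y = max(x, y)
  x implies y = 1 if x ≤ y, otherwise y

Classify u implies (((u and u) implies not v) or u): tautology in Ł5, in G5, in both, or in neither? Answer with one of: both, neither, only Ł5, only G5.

In Ł5: every assignment gives 1 — tautology.
In G5: every assignment gives 1 — tautology.

both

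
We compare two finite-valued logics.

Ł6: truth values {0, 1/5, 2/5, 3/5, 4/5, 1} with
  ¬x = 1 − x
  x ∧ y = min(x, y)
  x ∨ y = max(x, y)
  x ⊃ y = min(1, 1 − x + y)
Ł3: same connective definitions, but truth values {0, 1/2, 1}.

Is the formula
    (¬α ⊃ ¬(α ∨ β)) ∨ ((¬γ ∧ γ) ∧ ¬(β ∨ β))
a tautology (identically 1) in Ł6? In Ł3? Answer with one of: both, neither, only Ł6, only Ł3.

In Ł6: at α = 0, β = 1/5, γ = 0 the value is 4/5 — not a tautology.
In Ł3: at α = 0, β = 1/2, γ = 0 the value is 1/2 — not a tautology.

neither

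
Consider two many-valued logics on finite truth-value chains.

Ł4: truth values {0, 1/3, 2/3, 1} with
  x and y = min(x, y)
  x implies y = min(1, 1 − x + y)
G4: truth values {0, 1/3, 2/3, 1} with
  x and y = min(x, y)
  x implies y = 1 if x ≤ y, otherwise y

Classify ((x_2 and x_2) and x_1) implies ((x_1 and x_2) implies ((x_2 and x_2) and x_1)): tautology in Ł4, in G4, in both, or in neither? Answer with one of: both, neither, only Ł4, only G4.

both

In Ł4: every assignment gives 1 — tautology.
In G4: every assignment gives 1 — tautology.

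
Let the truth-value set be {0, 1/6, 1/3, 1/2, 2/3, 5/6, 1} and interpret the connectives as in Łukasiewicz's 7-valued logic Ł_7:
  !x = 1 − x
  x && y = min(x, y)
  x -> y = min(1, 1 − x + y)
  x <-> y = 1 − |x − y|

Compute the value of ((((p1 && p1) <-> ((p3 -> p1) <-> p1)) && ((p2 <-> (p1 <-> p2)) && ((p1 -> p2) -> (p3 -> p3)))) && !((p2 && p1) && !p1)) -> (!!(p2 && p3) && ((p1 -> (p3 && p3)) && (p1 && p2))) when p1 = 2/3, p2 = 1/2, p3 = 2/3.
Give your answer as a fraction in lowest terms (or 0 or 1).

p1 && p1 = 2/3 && 2/3 = 2/3
p3 -> p1 = 2/3 -> 2/3 = 1
(p3 -> p1) <-> p1 = 1 <-> 2/3 = 2/3
(p1 && p1) <-> ((p3 -> p1) <-> p1) = 2/3 <-> 2/3 = 1
p1 <-> p2 = 2/3 <-> 1/2 = 5/6
p2 <-> (p1 <-> p2) = 1/2 <-> 5/6 = 2/3
p1 -> p2 = 2/3 -> 1/2 = 5/6
p3 -> p3 = 2/3 -> 2/3 = 1
(p1 -> p2) -> (p3 -> p3) = 5/6 -> 1 = 1
(p2 <-> (p1 <-> p2)) && ((p1 -> p2) -> (p3 -> p3)) = 2/3 && 1 = 2/3
((p1 && p1) <-> ((p3 -> p1) <-> p1)) && ((p2 <-> (p1 <-> p2)) && ((p1 -> p2) -> (p3 -> p3))) = 1 && 2/3 = 2/3
p2 && p1 = 1/2 && 2/3 = 1/2
!p1 = !2/3 = 1/3
(p2 && p1) && !p1 = 1/2 && 1/3 = 1/3
!((p2 && p1) && !p1) = !1/3 = 2/3
(((p1 && p1) <-> ((p3 -> p1) <-> p1)) && ((p2 <-> (p1 <-> p2)) && ((p1 -> p2) -> (p3 -> p3)))) && !((p2 && p1) && !p1) = 2/3 && 2/3 = 2/3
p2 && p3 = 1/2 && 2/3 = 1/2
!(p2 && p3) = !1/2 = 1/2
!!(p2 && p3) = !1/2 = 1/2
p3 && p3 = 2/3 && 2/3 = 2/3
p1 -> (p3 && p3) = 2/3 -> 2/3 = 1
p1 && p2 = 2/3 && 1/2 = 1/2
(p1 -> (p3 && p3)) && (p1 && p2) = 1 && 1/2 = 1/2
!!(p2 && p3) && ((p1 -> (p3 && p3)) && (p1 && p2)) = 1/2 && 1/2 = 1/2
((((p1 && p1) <-> ((p3 -> p1) <-> p1)) && ((p2 <-> (p1 <-> p2)) && ((p1 -> p2) -> (p3 -> p3)))) && !((p2 && p1) && !p1)) -> (!!(p2 && p3) && ((p1 -> (p3 && p3)) && (p1 && p2))) = 2/3 -> 1/2 = 5/6

5/6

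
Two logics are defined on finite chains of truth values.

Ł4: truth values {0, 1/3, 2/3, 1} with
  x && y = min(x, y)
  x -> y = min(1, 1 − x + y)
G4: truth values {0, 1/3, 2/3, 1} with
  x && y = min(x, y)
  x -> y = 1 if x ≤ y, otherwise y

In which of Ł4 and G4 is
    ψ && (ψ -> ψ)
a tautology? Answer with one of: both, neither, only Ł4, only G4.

In Ł4: at ψ = 0 the value is 0 — not a tautology.
In G4: at ψ = 0 the value is 0 — not a tautology.

neither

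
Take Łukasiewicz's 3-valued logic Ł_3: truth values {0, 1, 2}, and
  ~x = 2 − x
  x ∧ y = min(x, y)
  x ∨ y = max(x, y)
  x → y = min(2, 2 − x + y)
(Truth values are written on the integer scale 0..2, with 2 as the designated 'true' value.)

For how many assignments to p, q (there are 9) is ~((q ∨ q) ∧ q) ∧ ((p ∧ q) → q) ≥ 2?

3

p = 0, q = 0 ↦ 2  ≥
p = 0, q = 1 ↦ 1  <
p = 0, q = 2 ↦ 0  <
p = 1, q = 0 ↦ 2  ≥
p = 1, q = 1 ↦ 1  <
p = 1, q = 2 ↦ 0  <
p = 2, q = 0 ↦ 2  ≥
p = 2, q = 1 ↦ 1  <
p = 2, q = 2 ↦ 0  <
So 3 of the 9 assignments meet the threshold.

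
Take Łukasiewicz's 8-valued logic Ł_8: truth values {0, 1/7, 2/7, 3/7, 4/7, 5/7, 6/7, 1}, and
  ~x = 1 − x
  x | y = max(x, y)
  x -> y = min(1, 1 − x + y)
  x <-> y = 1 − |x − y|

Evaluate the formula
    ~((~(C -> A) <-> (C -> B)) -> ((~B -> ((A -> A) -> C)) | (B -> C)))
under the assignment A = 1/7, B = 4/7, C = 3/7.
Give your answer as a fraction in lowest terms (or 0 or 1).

0

C -> A = 3/7 -> 1/7 = 5/7
~(C -> A) = ~5/7 = 2/7
C -> B = 3/7 -> 4/7 = 1
~(C -> A) <-> (C -> B) = 2/7 <-> 1 = 2/7
~B = ~4/7 = 3/7
A -> A = 1/7 -> 1/7 = 1
(A -> A) -> C = 1 -> 3/7 = 3/7
~B -> ((A -> A) -> C) = 3/7 -> 3/7 = 1
B -> C = 4/7 -> 3/7 = 6/7
(~B -> ((A -> A) -> C)) | (B -> C) = 1 | 6/7 = 1
(~(C -> A) <-> (C -> B)) -> ((~B -> ((A -> A) -> C)) | (B -> C)) = 2/7 -> 1 = 1
~((~(C -> A) <-> (C -> B)) -> ((~B -> ((A -> A) -> C)) | (B -> C))) = ~1 = 0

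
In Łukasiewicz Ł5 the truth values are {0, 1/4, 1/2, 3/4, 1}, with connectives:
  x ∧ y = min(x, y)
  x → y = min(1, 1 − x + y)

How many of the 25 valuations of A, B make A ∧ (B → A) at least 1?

5

value 1: 5 assignments (counts)
value 3/4: 5 assignments
value 1/2: 5 assignments
value 1/4: 5 assignments
value 0: 5 assignments
So 5 of the 25 assignments meet the threshold.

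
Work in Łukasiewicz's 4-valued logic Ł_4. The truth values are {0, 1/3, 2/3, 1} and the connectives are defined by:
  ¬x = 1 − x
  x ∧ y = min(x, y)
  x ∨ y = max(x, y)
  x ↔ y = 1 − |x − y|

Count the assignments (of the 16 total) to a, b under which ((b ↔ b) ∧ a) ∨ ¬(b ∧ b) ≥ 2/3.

12

a = 0, b = 0 ↦ 1  ≥
a = 0, b = 1/3 ↦ 2/3  ≥
a = 0, b = 2/3 ↦ 1/3  <
a = 0, b = 1 ↦ 0  <
a = 1/3, b = 0 ↦ 1  ≥
a = 1/3, b = 1/3 ↦ 2/3  ≥
a = 1/3, b = 2/3 ↦ 1/3  <
a = 1/3, b = 1 ↦ 1/3  <
a = 2/3, b = 0 ↦ 1  ≥
a = 2/3, b = 1/3 ↦ 2/3  ≥
a = 2/3, b = 2/3 ↦ 2/3  ≥
a = 2/3, b = 1 ↦ 2/3  ≥
a = 1, b = 0 ↦ 1  ≥
a = 1, b = 1/3 ↦ 1  ≥
a = 1, b = 2/3 ↦ 1  ≥
a = 1, b = 1 ↦ 1  ≥
So 12 of the 16 assignments meet the threshold.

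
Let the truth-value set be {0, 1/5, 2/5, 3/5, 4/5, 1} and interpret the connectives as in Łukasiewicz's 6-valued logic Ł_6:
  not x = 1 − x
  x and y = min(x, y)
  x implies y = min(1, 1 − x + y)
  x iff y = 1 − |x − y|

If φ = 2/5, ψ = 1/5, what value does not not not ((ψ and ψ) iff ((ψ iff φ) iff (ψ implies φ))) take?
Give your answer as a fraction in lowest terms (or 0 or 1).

ψ and ψ = 1/5 and 1/5 = 1/5
ψ iff φ = 1/5 iff 2/5 = 4/5
ψ implies φ = 1/5 implies 2/5 = 1
(ψ iff φ) iff (ψ implies φ) = 4/5 iff 1 = 4/5
(ψ and ψ) iff ((ψ iff φ) iff (ψ implies φ)) = 1/5 iff 4/5 = 2/5
not ((ψ and ψ) iff ((ψ iff φ) iff (ψ implies φ))) = not 2/5 = 3/5
not not ((ψ and ψ) iff ((ψ iff φ) iff (ψ implies φ))) = not 3/5 = 2/5
not not not ((ψ and ψ) iff ((ψ iff φ) iff (ψ implies φ))) = not 2/5 = 3/5

3/5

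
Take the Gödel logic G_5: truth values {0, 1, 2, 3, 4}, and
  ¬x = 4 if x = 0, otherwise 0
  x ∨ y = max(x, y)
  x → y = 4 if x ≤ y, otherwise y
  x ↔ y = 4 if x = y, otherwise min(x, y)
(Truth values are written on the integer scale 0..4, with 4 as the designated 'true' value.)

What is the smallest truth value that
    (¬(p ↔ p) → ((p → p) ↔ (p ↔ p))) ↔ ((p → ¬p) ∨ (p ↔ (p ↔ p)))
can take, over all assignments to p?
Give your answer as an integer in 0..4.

Take p = 1:
p ↔ p = 1 ↔ 1 = 4
¬(p ↔ p) = ¬4 = 0
p → p = 1 → 1 = 4
p ↔ p = 1 ↔ 1 = 4
(p → p) ↔ (p ↔ p) = 4 ↔ 4 = 4
¬(p ↔ p) → ((p → p) ↔ (p ↔ p)) = 0 → 4 = 4
¬p = ¬1 = 0
p → ¬p = 1 → 0 = 0
p ↔ p = 1 ↔ 1 = 4
p ↔ (p ↔ p) = 1 ↔ 4 = 1
(p → ¬p) ∨ (p ↔ (p ↔ p)) = 0 ∨ 1 = 1
(¬(p ↔ p) → ((p → p) ↔ (p ↔ p))) ↔ ((p → ¬p) ∨ (p ↔ (p ↔ p))) = 4 ↔ 1 = 1
No assignment yields a value below 1, so this is the minimum.

1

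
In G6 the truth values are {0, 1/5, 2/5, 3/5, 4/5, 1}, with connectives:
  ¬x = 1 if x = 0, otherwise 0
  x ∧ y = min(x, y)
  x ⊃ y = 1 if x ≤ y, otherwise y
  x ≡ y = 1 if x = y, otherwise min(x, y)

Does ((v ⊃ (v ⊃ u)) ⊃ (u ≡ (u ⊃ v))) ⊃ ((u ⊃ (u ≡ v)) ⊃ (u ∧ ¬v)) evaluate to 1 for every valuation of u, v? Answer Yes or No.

No

Counterexample: take u = 0, v = 1/5.
v ⊃ u = 1/5 ⊃ 0 = 0
v ⊃ (v ⊃ u) = 1/5 ⊃ 0 = 0
u ⊃ v = 0 ⊃ 1/5 = 1
u ≡ (u ⊃ v) = 0 ≡ 1 = 0
(v ⊃ (v ⊃ u)) ⊃ (u ≡ (u ⊃ v)) = 0 ⊃ 0 = 1
u ≡ v = 0 ≡ 1/5 = 0
u ⊃ (u ≡ v) = 0 ⊃ 0 = 1
¬v = ¬1/5 = 0
u ∧ ¬v = 0 ∧ 0 = 0
(u ⊃ (u ≡ v)) ⊃ (u ∧ ¬v) = 1 ⊃ 0 = 0
((v ⊃ (v ⊃ u)) ⊃ (u ≡ (u ⊃ v))) ⊃ ((u ⊃ (u ≡ v)) ⊃ (u ∧ ¬v)) = 1 ⊃ 0 = 0
This gives 0 ≠ 1.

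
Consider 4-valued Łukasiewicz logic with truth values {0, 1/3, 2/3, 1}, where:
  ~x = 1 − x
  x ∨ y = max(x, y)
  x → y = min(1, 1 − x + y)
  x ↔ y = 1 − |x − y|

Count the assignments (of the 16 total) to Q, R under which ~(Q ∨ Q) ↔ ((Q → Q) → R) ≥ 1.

4

Q = 0, R = 0 ↦ 0  <
Q = 0, R = 1/3 ↦ 1/3  <
Q = 0, R = 2/3 ↦ 2/3  <
Q = 0, R = 1 ↦ 1  ≥
Q = 1/3, R = 0 ↦ 1/3  <
Q = 1/3, R = 1/3 ↦ 2/3  <
Q = 1/3, R = 2/3 ↦ 1  ≥
Q = 1/3, R = 1 ↦ 2/3  <
Q = 2/3, R = 0 ↦ 2/3  <
Q = 2/3, R = 1/3 ↦ 1  ≥
Q = 2/3, R = 2/3 ↦ 2/3  <
Q = 2/3, R = 1 ↦ 1/3  <
Q = 1, R = 0 ↦ 1  ≥
Q = 1, R = 1/3 ↦ 2/3  <
Q = 1, R = 2/3 ↦ 1/3  <
Q = 1, R = 1 ↦ 0  <
So 4 of the 16 assignments meet the threshold.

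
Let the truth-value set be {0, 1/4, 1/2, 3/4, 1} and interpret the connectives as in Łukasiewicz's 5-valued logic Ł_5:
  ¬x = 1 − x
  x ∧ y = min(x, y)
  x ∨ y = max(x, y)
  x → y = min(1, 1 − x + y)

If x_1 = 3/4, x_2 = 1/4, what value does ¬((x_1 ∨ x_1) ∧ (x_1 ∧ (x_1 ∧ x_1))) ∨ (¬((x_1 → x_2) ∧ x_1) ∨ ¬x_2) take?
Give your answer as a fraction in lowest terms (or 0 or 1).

x_1 ∨ x_1 = 3/4 ∨ 3/4 = 3/4
x_1 ∧ x_1 = 3/4 ∧ 3/4 = 3/4
x_1 ∧ (x_1 ∧ x_1) = 3/4 ∧ 3/4 = 3/4
(x_1 ∨ x_1) ∧ (x_1 ∧ (x_1 ∧ x_1)) = 3/4 ∧ 3/4 = 3/4
¬((x_1 ∨ x_1) ∧ (x_1 ∧ (x_1 ∧ x_1))) = ¬3/4 = 1/4
x_1 → x_2 = 3/4 → 1/4 = 1/2
(x_1 → x_2) ∧ x_1 = 1/2 ∧ 3/4 = 1/2
¬((x_1 → x_2) ∧ x_1) = ¬1/2 = 1/2
¬x_2 = ¬1/4 = 3/4
¬((x_1 → x_2) ∧ x_1) ∨ ¬x_2 = 1/2 ∨ 3/4 = 3/4
¬((x_1 ∨ x_1) ∧ (x_1 ∧ (x_1 ∧ x_1))) ∨ (¬((x_1 → x_2) ∧ x_1) ∨ ¬x_2) = 1/4 ∨ 3/4 = 3/4

3/4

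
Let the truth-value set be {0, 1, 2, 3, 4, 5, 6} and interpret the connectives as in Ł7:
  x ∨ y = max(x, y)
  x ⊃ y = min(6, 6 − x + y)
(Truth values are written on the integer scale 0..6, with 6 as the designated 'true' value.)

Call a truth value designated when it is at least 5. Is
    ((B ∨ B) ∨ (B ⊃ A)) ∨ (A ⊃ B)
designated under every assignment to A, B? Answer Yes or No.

Yes

At A = 0, B = 4, for instance:
B ∨ B = 4 ∨ 4 = 4
B ⊃ A = 4 ⊃ 0 = 2
(B ∨ B) ∨ (B ⊃ A) = 4 ∨ 2 = 4
A ⊃ B = 0 ⊃ 4 = 6
((B ∨ B) ∨ (B ⊃ A)) ∨ (A ⊃ B) = 4 ∨ 6 = 6
and checking the remaining 48 assignments likewise gives ≥ 5 in every case.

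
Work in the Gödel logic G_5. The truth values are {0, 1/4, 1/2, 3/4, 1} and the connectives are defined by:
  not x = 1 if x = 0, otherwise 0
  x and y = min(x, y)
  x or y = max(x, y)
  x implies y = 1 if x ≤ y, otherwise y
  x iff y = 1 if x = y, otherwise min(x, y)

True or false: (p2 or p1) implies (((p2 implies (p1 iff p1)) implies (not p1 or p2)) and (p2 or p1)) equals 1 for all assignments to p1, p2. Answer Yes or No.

Counterexample: take p1 = 1/4, p2 = 0.
p2 or p1 = 0 or 1/4 = 1/4
p1 iff p1 = 1/4 iff 1/4 = 1
p2 implies (p1 iff p1) = 0 implies 1 = 1
not p1 = not 1/4 = 0
not p1 or p2 = 0 or 0 = 0
(p2 implies (p1 iff p1)) implies (not p1 or p2) = 1 implies 0 = 0
((p2 implies (p1 iff p1)) implies (not p1 or p2)) and (p2 or p1) = 0 and 1/4 = 0
(p2 or p1) implies (((p2 implies (p1 iff p1)) implies (not p1 or p2)) and (p2 or p1)) = 1/4 implies 0 = 0
This gives 0 ≠ 1.

No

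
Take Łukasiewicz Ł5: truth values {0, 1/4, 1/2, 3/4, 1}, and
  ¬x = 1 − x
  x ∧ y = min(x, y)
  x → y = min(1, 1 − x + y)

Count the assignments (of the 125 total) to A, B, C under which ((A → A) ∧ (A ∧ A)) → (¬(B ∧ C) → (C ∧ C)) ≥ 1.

value 1: 90 assignments (counts)
value 3/4: 13 assignments
value 1/2: 11 assignments
value 1/4: 6 assignments
value 0: 5 assignments
So 90 of the 125 assignments meet the threshold.

90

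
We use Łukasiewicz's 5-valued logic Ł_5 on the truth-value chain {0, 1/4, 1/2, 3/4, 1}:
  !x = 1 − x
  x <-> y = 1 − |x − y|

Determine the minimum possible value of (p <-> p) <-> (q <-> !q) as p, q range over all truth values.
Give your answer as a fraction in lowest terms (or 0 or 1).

0

Take p = 0, q = 0:
p <-> p = 0 <-> 0 = 1
!q = !0 = 1
q <-> !q = 0 <-> 1 = 0
(p <-> p) <-> (q <-> !q) = 1 <-> 0 = 0
No assignment yields a value below 0, so this is the minimum.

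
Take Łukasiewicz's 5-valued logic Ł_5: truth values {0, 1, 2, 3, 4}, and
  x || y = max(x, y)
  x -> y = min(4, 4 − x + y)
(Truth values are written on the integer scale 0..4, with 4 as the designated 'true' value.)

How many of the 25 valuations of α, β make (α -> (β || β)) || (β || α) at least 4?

value 4: 19 assignments (counts)
value 3: 5 assignments
value 2: 1 assignment
So 19 of the 25 assignments meet the threshold.

19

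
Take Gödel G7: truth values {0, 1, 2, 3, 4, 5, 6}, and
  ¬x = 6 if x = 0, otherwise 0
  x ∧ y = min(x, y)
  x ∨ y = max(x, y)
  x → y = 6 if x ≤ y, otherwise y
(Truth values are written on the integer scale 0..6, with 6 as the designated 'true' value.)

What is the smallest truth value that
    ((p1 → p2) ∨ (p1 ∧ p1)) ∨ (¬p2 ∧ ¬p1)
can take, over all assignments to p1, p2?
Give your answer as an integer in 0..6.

Take p1 = 1, p2 = 0:
p1 → p2 = 1 → 0 = 0
p1 ∧ p1 = 1 ∧ 1 = 1
(p1 → p2) ∨ (p1 ∧ p1) = 0 ∨ 1 = 1
¬p2 = ¬0 = 6
¬p1 = ¬1 = 0
¬p2 ∧ ¬p1 = 6 ∧ 0 = 0
((p1 → p2) ∨ (p1 ∧ p1)) ∨ (¬p2 ∧ ¬p1) = 1 ∨ 0 = 1
No assignment yields a value below 1, so this is the minimum.

1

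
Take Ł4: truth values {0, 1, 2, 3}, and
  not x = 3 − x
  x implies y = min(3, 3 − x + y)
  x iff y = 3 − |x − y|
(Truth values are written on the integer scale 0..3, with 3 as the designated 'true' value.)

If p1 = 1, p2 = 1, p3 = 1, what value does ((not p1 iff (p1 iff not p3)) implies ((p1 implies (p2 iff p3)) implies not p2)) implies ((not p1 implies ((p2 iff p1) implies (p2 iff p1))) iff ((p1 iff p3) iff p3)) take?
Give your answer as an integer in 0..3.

not p1 = not 1 = 2
not p3 = not 1 = 2
p1 iff not p3 = 1 iff 2 = 2
not p1 iff (p1 iff not p3) = 2 iff 2 = 3
p2 iff p3 = 1 iff 1 = 3
p1 implies (p2 iff p3) = 1 implies 3 = 3
not p2 = not 1 = 2
(p1 implies (p2 iff p3)) implies not p2 = 3 implies 2 = 2
(not p1 iff (p1 iff not p3)) implies ((p1 implies (p2 iff p3)) implies not p2) = 3 implies 2 = 2
not p1 = not 1 = 2
p2 iff p1 = 1 iff 1 = 3
p2 iff p1 = 1 iff 1 = 3
(p2 iff p1) implies (p2 iff p1) = 3 implies 3 = 3
not p1 implies ((p2 iff p1) implies (p2 iff p1)) = 2 implies 3 = 3
p1 iff p3 = 1 iff 1 = 3
(p1 iff p3) iff p3 = 3 iff 1 = 1
(not p1 implies ((p2 iff p1) implies (p2 iff p1))) iff ((p1 iff p3) iff p3) = 3 iff 1 = 1
((not p1 iff (p1 iff not p3)) implies ((p1 implies (p2 iff p3)) implies not p2)) implies ((not p1 implies ((p2 iff p1) implies (p2 iff p1))) iff ((p1 iff p3) iff p3)) = 2 implies 1 = 2

2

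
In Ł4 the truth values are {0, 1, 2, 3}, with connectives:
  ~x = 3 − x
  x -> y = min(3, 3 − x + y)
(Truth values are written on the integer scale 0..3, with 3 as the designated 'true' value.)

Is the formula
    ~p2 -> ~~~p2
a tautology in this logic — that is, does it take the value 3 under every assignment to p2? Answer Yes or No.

p2 = 0 ↦ 3
p2 = 1 ↦ 3
p2 = 2 ↦ 3
p2 = 3 ↦ 3
Every assignment gives a value ≥ 3.

Yes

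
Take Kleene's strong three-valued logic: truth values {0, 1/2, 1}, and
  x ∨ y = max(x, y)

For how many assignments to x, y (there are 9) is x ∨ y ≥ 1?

x = 0, y = 0 ↦ 0  <
x = 0, y = 1/2 ↦ 1/2  <
x = 0, y = 1 ↦ 1  ≥
x = 1/2, y = 0 ↦ 1/2  <
x = 1/2, y = 1/2 ↦ 1/2  <
x = 1/2, y = 1 ↦ 1  ≥
x = 1, y = 0 ↦ 1  ≥
x = 1, y = 1/2 ↦ 1  ≥
x = 1, y = 1 ↦ 1  ≥
So 5 of the 9 assignments meet the threshold.

5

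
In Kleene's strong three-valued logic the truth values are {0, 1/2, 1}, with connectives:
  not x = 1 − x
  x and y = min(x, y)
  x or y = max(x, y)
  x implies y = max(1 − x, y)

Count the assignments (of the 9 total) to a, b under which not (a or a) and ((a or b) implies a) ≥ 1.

1

a = 0, b = 0 ↦ 1  ≥
a = 0, b = 1/2 ↦ 1/2  <
a = 0, b = 1 ↦ 0  <
a = 1/2, b = 0 ↦ 1/2  <
a = 1/2, b = 1/2 ↦ 1/2  <
a = 1/2, b = 1 ↦ 1/2  <
a = 1, b = 0 ↦ 0  <
a = 1, b = 1/2 ↦ 0  <
a = 1, b = 1 ↦ 0  <
So 1 of the 9 assignments meets the threshold.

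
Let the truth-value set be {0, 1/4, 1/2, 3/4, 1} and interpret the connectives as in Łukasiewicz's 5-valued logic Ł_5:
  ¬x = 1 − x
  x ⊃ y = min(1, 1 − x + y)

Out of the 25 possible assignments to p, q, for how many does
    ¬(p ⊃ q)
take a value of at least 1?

value 1: 1 assignment (counts)
value 3/4: 2 assignments
value 1/2: 3 assignments
value 1/4: 4 assignments
value 0: 15 assignments
So 1 of the 25 assignments meets the threshold.

1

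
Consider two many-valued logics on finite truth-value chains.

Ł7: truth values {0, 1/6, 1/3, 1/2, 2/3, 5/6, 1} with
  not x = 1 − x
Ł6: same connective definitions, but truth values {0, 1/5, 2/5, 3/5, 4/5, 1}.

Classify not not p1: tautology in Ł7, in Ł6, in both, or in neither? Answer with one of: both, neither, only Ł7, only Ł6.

neither

In Ł7: at p1 = 0 the value is 0 — not a tautology.
In Ł6: at p1 = 0 the value is 0 — not a tautology.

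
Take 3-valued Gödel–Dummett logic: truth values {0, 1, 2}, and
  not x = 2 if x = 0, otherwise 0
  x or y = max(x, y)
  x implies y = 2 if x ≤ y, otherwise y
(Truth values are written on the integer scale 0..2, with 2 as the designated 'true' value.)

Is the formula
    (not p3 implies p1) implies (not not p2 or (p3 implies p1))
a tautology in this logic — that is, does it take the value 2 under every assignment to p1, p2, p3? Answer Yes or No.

Counterexample: take p1 = 0, p2 = 0, p3 = 1.
not p3 = not 1 = 0
not p3 implies p1 = 0 implies 0 = 2
not p2 = not 0 = 2
not not p2 = not 2 = 0
p3 implies p1 = 1 implies 0 = 0
not not p2 or (p3 implies p1) = 0 or 0 = 0
(not p3 implies p1) implies (not not p2 or (p3 implies p1)) = 2 implies 0 = 0
This gives 0 ≠ 2.

No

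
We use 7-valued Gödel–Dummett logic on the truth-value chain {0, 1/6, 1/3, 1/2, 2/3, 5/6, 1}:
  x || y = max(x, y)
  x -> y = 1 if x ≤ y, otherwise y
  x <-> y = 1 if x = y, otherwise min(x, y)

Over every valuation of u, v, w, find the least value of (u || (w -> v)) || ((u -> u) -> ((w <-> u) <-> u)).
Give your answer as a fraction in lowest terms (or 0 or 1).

Take u = 1/6, v = 0, w = 1/6:
w -> v = 1/6 -> 0 = 0
u || (w -> v) = 1/6 || 0 = 1/6
u -> u = 1/6 -> 1/6 = 1
w <-> u = 1/6 <-> 1/6 = 1
(w <-> u) <-> u = 1 <-> 1/6 = 1/6
(u -> u) -> ((w <-> u) <-> u) = 1 -> 1/6 = 1/6
(u || (w -> v)) || ((u -> u) -> ((w <-> u) <-> u)) = 1/6 || 1/6 = 1/6
No assignment yields a value below 1/6, so this is the minimum.

1/6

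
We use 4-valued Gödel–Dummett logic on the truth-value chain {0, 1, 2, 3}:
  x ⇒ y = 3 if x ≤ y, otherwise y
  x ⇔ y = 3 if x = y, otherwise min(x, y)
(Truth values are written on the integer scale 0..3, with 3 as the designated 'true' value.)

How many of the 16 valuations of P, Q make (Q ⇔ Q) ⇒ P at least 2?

8

P = 0, Q = 0 ↦ 0  <
P = 0, Q = 1 ↦ 0  <
P = 0, Q = 2 ↦ 0  <
P = 0, Q = 3 ↦ 0  <
P = 1, Q = 0 ↦ 1  <
P = 1, Q = 1 ↦ 1  <
P = 1, Q = 2 ↦ 1  <
P = 1, Q = 3 ↦ 1  <
P = 2, Q = 0 ↦ 2  ≥
P = 2, Q = 1 ↦ 2  ≥
P = 2, Q = 2 ↦ 2  ≥
P = 2, Q = 3 ↦ 2  ≥
P = 3, Q = 0 ↦ 3  ≥
P = 3, Q = 1 ↦ 3  ≥
P = 3, Q = 2 ↦ 3  ≥
P = 3, Q = 3 ↦ 3  ≥
So 8 of the 16 assignments meet the threshold.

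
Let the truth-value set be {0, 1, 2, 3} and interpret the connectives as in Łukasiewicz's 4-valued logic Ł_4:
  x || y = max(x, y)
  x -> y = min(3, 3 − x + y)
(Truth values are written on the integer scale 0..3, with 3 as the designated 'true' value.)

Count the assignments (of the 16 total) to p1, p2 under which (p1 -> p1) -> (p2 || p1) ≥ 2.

p1 = 0, p2 = 0 ↦ 0  <
p1 = 0, p2 = 1 ↦ 1  <
p1 = 0, p2 = 2 ↦ 2  ≥
p1 = 0, p2 = 3 ↦ 3  ≥
p1 = 1, p2 = 0 ↦ 1  <
p1 = 1, p2 = 1 ↦ 1  <
p1 = 1, p2 = 2 ↦ 2  ≥
p1 = 1, p2 = 3 ↦ 3  ≥
p1 = 2, p2 = 0 ↦ 2  ≥
p1 = 2, p2 = 1 ↦ 2  ≥
p1 = 2, p2 = 2 ↦ 2  ≥
p1 = 2, p2 = 3 ↦ 3  ≥
p1 = 3, p2 = 0 ↦ 3  ≥
p1 = 3, p2 = 1 ↦ 3  ≥
p1 = 3, p2 = 2 ↦ 3  ≥
p1 = 3, p2 = 3 ↦ 3  ≥
So 12 of the 16 assignments meet the threshold.

12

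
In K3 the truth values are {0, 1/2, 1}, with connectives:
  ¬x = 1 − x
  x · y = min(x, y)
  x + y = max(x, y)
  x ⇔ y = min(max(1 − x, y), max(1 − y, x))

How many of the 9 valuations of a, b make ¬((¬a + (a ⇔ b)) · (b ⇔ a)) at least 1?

a = 0, b = 0 ↦ 0  <
a = 0, b = 1/2 ↦ 1/2  <
a = 0, b = 1 ↦ 1  ≥
a = 1/2, b = 0 ↦ 1/2  <
a = 1/2, b = 1/2 ↦ 1/2  <
a = 1/2, b = 1 ↦ 1/2  <
a = 1, b = 0 ↦ 1  ≥
a = 1, b = 1/2 ↦ 1/2  <
a = 1, b = 1 ↦ 0  <
So 2 of the 9 assignments meet the threshold.

2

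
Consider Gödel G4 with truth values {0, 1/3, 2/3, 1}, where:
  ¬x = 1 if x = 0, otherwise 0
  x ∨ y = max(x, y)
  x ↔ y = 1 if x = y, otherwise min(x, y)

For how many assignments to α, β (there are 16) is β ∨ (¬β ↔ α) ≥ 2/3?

α = 0, β = 0 ↦ 0  <
α = 0, β = 1/3 ↦ 1  ≥
α = 0, β = 2/3 ↦ 1  ≥
α = 0, β = 1 ↦ 1  ≥
α = 1/3, β = 0 ↦ 1/3  <
α = 1/3, β = 1/3 ↦ 1/3  <
α = 1/3, β = 2/3 ↦ 2/3  ≥
α = 1/3, β = 1 ↦ 1  ≥
α = 2/3, β = 0 ↦ 2/3  ≥
α = 2/3, β = 1/3 ↦ 1/3  <
α = 2/3, β = 2/3 ↦ 2/3  ≥
α = 2/3, β = 1 ↦ 1  ≥
α = 1, β = 0 ↦ 1  ≥
α = 1, β = 1/3 ↦ 1/3  <
α = 1, β = 2/3 ↦ 2/3  ≥
α = 1, β = 1 ↦ 1  ≥
So 11 of the 16 assignments meet the threshold.

11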